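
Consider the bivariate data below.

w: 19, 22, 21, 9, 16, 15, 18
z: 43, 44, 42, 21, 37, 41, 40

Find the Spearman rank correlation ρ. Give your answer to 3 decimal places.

Rank w: 5, 7, 6, 1, 3, 2, 4
Rank z: 6, 7, 5, 1, 2, 4, 3
d = rank(w) − rank(z): -1, 0, 1, 0, 1, -2, 1; Σd² = 8
ρ = 1 − 6Σd² / [n(n²−1)] = 1 − 6×8 / (7×48) = 1 − 48/336 ≈ 0.857

0.857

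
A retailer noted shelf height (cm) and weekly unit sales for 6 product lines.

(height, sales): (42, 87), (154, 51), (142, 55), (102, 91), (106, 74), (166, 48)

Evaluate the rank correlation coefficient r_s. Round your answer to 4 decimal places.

-0.9429

Rank height: 1, 5, 4, 2, 3, 6
Rank sales: 5, 2, 3, 6, 4, 1
d = rank(height) − rank(sales): -4, 3, 1, -4, -1, 5; Σd² = 68
ρ = 1 − 6Σd² / [n(n²−1)] = 1 − 6×68 / (6×35) = 1 − 408/210 ≈ -0.9429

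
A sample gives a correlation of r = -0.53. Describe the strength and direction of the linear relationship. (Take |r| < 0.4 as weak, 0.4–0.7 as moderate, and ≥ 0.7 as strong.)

moderate negative

r = -0.53 < 0 so the relationship is negative.
|r| = 0.53, which falls in the moderate range.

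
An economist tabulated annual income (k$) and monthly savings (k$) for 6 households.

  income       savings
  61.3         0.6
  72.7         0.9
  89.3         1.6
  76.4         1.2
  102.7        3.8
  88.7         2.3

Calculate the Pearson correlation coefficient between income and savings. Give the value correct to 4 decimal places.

n = 6, Σx = 491.1, Σy = 10.4, Σx² = 41269.41, Σy² = 24.9, Σxy = 931.04
nΣxy − ΣxΣy = 5586.24 − 5107.44 = 478.8
nΣx² − (Σx)² = 247616.46 − 241179.21 = 6437.25; nΣy² − (Σy)² = 149.4 − 108.16 = 41.24
r = 478.8 / √(6437.25 × 41.24) = 478.8 / 515.2399 ≈ 0.9293

0.9293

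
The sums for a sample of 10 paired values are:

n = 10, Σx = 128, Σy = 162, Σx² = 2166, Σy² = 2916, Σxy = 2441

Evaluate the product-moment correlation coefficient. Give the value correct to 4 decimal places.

r = (nΣxy − ΣxΣy) / √[(nΣx² − (Σx)²)(nΣy² − (Σy)²)]
Numerator: 10×2441 − 128×162 = 3674
Denominator: √[(21660 − 16384)(29160 − 26244)] = √[5276 × 2916] = 3922.3483
r = 3674 / 3922.3483 ≈ 0.9367

0.9367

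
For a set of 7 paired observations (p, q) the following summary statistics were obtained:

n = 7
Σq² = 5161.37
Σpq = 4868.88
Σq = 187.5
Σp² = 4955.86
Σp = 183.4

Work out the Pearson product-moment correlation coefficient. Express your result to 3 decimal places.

r = (nΣpq − ΣpΣq) / √[(nΣp² − (Σp)²)(nΣq² − (Σq)²)]
Numerator: 7×4868.88 − 183.4×187.5 = -305.34
Denominator: √[(34691.02 − 33635.56)(36129.59 − 35156.25)] = √[1055.46 × 973.34] = 1013.5687
r = -305.34 / 1013.5687 ≈ -0.301

-0.301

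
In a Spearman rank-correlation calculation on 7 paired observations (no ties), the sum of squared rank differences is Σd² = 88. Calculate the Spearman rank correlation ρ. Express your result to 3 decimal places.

-0.571

ρ = 1 − 6Σd² / [n(n²−1)] = 1 − 6×88 / (7×48)
  = 1 − 528/336 = 1 − 1.5714 ≈ -0.571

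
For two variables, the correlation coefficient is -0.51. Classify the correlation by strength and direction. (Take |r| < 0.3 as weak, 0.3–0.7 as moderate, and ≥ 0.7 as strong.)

moderate negative

r = -0.51 < 0 so the relationship is negative.
|r| = 0.51, which falls in the moderate range.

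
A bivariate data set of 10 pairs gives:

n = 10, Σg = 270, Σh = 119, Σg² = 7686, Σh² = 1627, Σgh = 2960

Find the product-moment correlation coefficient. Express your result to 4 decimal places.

-0.8755

r = (nΣgh − ΣgΣh) / √[(nΣg² − (Σg)²)(nΣh² − (Σh)²)]
Numerator: 10×2960 − 270×119 = -2530
Denominator: √[(76860 − 72900)(16270 − 14161)] = √[3960 × 2109] = 2889.9204
r = -2530 / 2889.9204 ≈ -0.8755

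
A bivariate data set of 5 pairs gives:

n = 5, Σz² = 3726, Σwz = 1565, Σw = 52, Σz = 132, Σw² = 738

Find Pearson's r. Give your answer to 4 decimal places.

0.8813

r = (nΣwz − ΣwΣz) / √[(nΣw² − (Σw)²)(nΣz² − (Σz)²)]
Numerator: 5×1565 − 52×132 = 961
Denominator: √[(3690 − 2704)(18630 − 17424)] = √[986 × 1206] = 1090.4660
r = 961 / 1090.4660 ≈ 0.8813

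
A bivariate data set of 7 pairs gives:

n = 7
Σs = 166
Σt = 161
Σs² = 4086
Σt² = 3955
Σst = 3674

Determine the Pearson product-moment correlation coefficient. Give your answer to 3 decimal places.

-0.742

r = (nΣst − ΣsΣt) / √[(nΣs² − (Σs)²)(nΣt² − (Σt)²)]
Numerator: 7×3674 − 166×161 = -1008
Denominator: √[(28602 − 27556)(27685 − 25921)] = √[1046 × 1764] = 1358.3608
r = -1008 / 1358.3608 ≈ -0.742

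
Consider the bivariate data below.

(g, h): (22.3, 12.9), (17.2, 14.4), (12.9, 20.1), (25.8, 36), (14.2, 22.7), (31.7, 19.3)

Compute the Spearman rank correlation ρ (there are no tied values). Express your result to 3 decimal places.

-0.086

Rank g: 4, 3, 1, 5, 2, 6
Rank h: 1, 2, 4, 6, 5, 3
d = rank(g) − rank(h): 3, 1, -3, -1, -3, 3; Σd² = 38
ρ = 1 − 6Σd² / [n(n²−1)] = 1 − 6×38 / (6×35) = 1 − 228/210 ≈ -0.086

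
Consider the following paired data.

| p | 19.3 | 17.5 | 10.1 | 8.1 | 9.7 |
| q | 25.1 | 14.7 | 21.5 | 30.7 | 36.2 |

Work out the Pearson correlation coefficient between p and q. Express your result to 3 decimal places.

n = 5, Σp = 64.7, Σq = 128.2, Σp² = 940.45, Σq² = 3561.28, Σpq = 1558.64
nΣpq − ΣpΣq = 7793.2 − 8294.54 = -501.34
nΣp² − (Σp)² = 4702.25 − 4186.09 = 516.16; nΣq² − (Σq)² = 17806.4 − 16435.24 = 1371.16
r = -501.34 / √(516.16 × 1371.16) = -501.34 / 841.2716 ≈ -0.596

-0.596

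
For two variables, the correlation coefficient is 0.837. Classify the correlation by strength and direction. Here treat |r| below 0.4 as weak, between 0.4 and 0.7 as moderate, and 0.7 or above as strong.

strong positive

r = 0.837 > 0 so the relationship is positive.
|r| = 0.837, which falls in the strong range.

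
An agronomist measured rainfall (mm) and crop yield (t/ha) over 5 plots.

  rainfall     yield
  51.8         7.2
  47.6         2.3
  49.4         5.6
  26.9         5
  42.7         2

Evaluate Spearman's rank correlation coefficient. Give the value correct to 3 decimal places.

Rank rainfall: 5, 3, 4, 1, 2
Rank yield: 5, 2, 4, 3, 1
d = rank(rainfall) − rank(yield): 0, 1, 0, -2, 1; Σd² = 6
ρ = 1 − 6Σd² / [n(n²−1)] = 1 − 6×6 / (5×24) = 1 − 36/120 ≈ 0.700

0.700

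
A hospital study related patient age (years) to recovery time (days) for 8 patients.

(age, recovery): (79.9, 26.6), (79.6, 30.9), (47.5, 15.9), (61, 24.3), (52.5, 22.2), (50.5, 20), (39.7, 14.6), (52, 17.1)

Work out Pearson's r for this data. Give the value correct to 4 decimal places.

0.9295

n = 8, Σx = 462.7, Σy = 171.6, Σx² = 28284.01, Σy² = 3904.08, Σxy = 10466.85
nΣxy − ΣxΣy = 83734.8 − 79399.32 = 4335.48
nΣx² − (Σx)² = 226272.08 − 214091.29 = 12180.79; nΣy² − (Σy)² = 31232.64 − 29446.56 = 1786.08
r = 4335.48 / √(12180.79 × 1786.08) = 4335.48 / 4664.3183 ≈ 0.9295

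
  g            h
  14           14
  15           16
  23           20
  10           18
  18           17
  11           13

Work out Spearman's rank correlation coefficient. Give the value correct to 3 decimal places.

Rank g: 3, 4, 6, 1, 5, 2
Rank h: 2, 3, 6, 5, 4, 1
d = rank(g) − rank(h): 1, 1, 0, -4, 1, 1; Σd² = 20
ρ = 1 − 6Σd² / [n(n²−1)] = 1 − 6×20 / (6×35) = 1 − 120/210 ≈ 0.429

0.429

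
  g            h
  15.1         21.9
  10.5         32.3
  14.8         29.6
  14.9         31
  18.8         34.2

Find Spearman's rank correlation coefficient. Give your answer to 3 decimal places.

Rank g: 4, 1, 2, 3, 5
Rank h: 1, 4, 2, 3, 5
d = rank(g) − rank(h): 3, -3, 0, 0, 0; Σd² = 18
ρ = 1 − 6Σd² / [n(n²−1)] = 1 − 6×18 / (5×24) = 1 − 108/120 ≈ 0.100

0.100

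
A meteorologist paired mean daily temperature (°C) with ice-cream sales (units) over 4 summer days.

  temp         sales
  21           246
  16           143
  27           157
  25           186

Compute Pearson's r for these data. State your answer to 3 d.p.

n = 4, Σx = 89, Σy = 732, Σx² = 2051, Σy² = 140210, Σxy = 16343
nΣxy − ΣxΣy = 65372 − 65148 = 224
nΣx² − (Σx)² = 8204 − 7921 = 283; nΣy² − (Σy)² = 560840 − 535824 = 25016
r = 224 / √(283 × 25016) = 224 / 2660.7382 ≈ 0.084

0.084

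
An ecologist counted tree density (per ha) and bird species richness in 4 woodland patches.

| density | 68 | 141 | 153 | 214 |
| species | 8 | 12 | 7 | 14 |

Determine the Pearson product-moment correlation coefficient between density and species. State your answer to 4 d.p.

0.6720

n = 4, Σx = 576, Σy = 41, Σx² = 93710, Σy² = 453, Σxy = 6303
nΣxy − ΣxΣy = 25212 − 23616 = 1596
nΣx² − (Σx)² = 374840 − 331776 = 43064; nΣy² − (Σy)² = 1812 − 1681 = 131
r = 1596 / √(43064 × 131) = 1596 / 2375.1598 ≈ 0.6720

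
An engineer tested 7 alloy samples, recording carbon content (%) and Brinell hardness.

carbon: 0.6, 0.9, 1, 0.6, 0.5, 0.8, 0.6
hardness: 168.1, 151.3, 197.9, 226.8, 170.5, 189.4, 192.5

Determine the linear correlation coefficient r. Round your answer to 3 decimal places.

-0.102

n = 7, Σx = 5, Σy = 1296.5, Σx² = 3.78, Σy² = 243750.81, Σxy = 923.28
nΣxy − ΣxΣy = 6462.96 − 6482.5 = -19.54
nΣx² − (Σx)² = 26.46 − 25 = 1.46; nΣy² − (Σy)² = 1706255.67 − 1680912.25 = 25343.42
r = -19.54 / √(1.46 × 25343.42) = -19.54 / 192.3575 ≈ -0.102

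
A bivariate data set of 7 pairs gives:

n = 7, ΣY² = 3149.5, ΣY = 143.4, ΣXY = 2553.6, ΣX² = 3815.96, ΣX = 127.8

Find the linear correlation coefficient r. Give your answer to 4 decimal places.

-0.1150

r = (nΣXY − ΣXΣY) / √[(nΣX² − (ΣX)²)(nΣY² − (ΣY)²)]
Numerator: 7×2553.6 − 127.8×143.4 = -451.32
Denominator: √[(26711.72 − 16332.84)(22046.5 − 20563.56)] = √[10378.88 × 1482.94] = 3923.1692
r = -451.32 / 3923.1692 ≈ -0.1150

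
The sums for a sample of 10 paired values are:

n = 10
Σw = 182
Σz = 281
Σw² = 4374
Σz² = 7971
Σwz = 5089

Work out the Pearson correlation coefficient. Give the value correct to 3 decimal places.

r = (nΣwz − ΣwΣz) / √[(nΣw² − (Σw)²)(nΣz² − (Σz)²)]
Numerator: 10×5089 − 182×281 = -252
Denominator: √[(43740 − 33124)(79710 − 78961)] = √[10616 × 749] = 2819.8199
r = -252 / 2819.8199 ≈ -0.089

-0.089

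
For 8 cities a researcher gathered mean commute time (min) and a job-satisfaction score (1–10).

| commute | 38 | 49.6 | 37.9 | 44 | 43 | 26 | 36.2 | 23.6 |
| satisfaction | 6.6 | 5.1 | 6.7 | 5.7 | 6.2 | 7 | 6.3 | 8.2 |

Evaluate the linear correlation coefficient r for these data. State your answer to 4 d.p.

-0.9294

n = 8, Σx = 298.3, Σy = 51.8, Σx² = 11668.97, Σy² = 341.32, Σxy = 1878.67
nΣxy − ΣxΣy = 15029.36 − 15451.94 = -422.58
nΣx² − (Σx)² = 93351.76 − 88982.89 = 4368.87; nΣy² − (Σy)² = 2730.56 − 2683.24 = 47.32
r = -422.58 / √(4368.87 × 47.32) = -422.58 / 454.6811 ≈ -0.9294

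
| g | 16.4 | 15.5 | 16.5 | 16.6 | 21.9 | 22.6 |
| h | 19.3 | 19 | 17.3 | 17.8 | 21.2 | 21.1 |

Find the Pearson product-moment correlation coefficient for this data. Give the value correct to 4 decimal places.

0.8482

n = 6, Σg = 109.5, Σh = 115.7, Σg² = 2047.39, Σh² = 2244.27, Σgh = 2133.09
nΣgh − ΣgΣh = 12798.54 − 12669.15 = 129.39
nΣg² − (Σg)² = 12284.34 − 11990.25 = 294.09; nΣh² − (Σh)² = 13465.62 − 13386.49 = 79.13
r = 129.39 / √(294.09 × 79.13) = 129.39 / 152.5495 ≈ 0.8482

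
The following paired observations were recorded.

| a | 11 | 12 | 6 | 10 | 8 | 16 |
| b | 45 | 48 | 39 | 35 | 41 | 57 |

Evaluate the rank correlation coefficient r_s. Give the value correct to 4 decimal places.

Rank a: 4, 5, 1, 3, 2, 6
Rank b: 4, 5, 2, 1, 3, 6
d = rank(a) − rank(b): 0, 0, -1, 2, -1, 0; Σd² = 6
ρ = 1 − 6Σd² / [n(n²−1)] = 1 − 6×6 / (6×35) = 1 − 36/210 ≈ 0.8286

0.8286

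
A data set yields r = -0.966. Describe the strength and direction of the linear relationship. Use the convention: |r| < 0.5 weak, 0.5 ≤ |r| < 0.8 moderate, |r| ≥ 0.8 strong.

strong negative

r = -0.966 < 0 so the relationship is negative.
|r| = 0.966, which falls in the strong range.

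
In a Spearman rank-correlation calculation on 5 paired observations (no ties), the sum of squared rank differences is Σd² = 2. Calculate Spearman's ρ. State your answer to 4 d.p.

ρ = 1 − 6Σd² / [n(n²−1)] = 1 − 6×2 / (5×24)
  = 1 − 12/120 = 1 − 0.10000 ≈ 0.9000

0.9000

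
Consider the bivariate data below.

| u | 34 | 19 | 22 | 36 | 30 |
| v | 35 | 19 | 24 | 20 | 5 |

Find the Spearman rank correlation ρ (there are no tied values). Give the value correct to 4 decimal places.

Rank u: 4, 1, 2, 5, 3
Rank v: 5, 2, 4, 3, 1
d = rank(u) − rank(v): -1, -1, -2, 2, 2; Σd² = 14
ρ = 1 − 6Σd² / [n(n²−1)] = 1 − 6×14 / (5×24) = 1 − 84/120 ≈ 0.3000

0.3000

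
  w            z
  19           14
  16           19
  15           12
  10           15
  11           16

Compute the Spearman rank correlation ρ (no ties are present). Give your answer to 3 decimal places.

-0.100

Rank w: 5, 4, 3, 1, 2
Rank z: 2, 5, 1, 3, 4
d = rank(w) − rank(z): 3, -1, 2, -2, -2; Σd² = 22
ρ = 1 − 6Σd² / [n(n²−1)] = 1 − 6×22 / (5×24) = 1 − 132/120 ≈ -0.100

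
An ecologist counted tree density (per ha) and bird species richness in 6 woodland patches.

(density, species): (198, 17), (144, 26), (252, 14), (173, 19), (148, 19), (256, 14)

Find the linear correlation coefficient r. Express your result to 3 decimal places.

n = 6, Σx = 1171, Σy = 109, Σx² = 240813, Σy² = 2079, Σxy = 20321
nΣxy − ΣxΣy = 121926 − 127639 = -5713
nΣx² − (Σx)² = 1444878 − 1371241 = 73637; nΣy² − (Σy)² = 12474 − 11881 = 593
r = -5713 / √(73637 × 593) = -5713 / 6608.0815 ≈ -0.865

-0.865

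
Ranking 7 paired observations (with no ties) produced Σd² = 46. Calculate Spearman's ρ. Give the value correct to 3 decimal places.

ρ = 1 − 6Σd² / [n(n²−1)] = 1 − 6×46 / (7×48)
  = 1 − 276/336 = 1 − 0.8214 ≈ 0.179

0.179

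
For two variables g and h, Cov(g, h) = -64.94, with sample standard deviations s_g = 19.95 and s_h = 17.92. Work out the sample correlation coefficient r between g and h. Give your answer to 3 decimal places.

r = Cov(g,h) / (s_g · s_h) = -64.94 / (19.95 × 17.92)
  = -64.94 / 357.5040 ≈ -0.182

-0.182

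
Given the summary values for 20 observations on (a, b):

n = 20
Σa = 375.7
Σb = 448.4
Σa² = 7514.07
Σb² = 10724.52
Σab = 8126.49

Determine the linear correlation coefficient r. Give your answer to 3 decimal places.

-0.536

r = (nΣab − ΣaΣb) / √[(nΣa² − (Σa)²)(nΣb² − (Σb)²)]
Numerator: 20×8126.49 − 375.7×448.4 = -5934.08
Denominator: √[(150281.4 − 141150.49)(214490.4 − 201062.56)] = √[9130.91 × 13427.84] = 11072.8677
r = -5934.08 / 11072.8677 ≈ -0.536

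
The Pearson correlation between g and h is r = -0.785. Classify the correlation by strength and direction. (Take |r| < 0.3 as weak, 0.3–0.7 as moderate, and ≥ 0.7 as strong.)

strong negative

r = -0.785 < 0 so the relationship is negative.
|r| = 0.785, which falls in the strong range.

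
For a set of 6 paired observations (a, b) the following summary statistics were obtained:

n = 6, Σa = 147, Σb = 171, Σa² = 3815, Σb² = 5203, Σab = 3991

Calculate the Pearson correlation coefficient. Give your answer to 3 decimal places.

-0.748

r = (nΣab − ΣaΣb) / √[(nΣa² − (Σa)²)(nΣb² − (Σb)²)]
Numerator: 6×3991 − 147×171 = -1191
Denominator: √[(22890 − 21609)(31218 − 29241)] = √[1281 × 1977] = 1591.3947
r = -1191 / 1591.3947 ≈ -0.748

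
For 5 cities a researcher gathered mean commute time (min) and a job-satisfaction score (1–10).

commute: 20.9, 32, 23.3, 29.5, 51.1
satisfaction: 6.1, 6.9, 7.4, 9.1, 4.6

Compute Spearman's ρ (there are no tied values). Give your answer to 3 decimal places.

-0.300

Rank commute: 1, 4, 2, 3, 5
Rank satisfaction: 2, 3, 4, 5, 1
d = rank(commute) − rank(satisfaction): -1, 1, -2, -2, 4; Σd² = 26
ρ = 1 − 6Σd² / [n(n²−1)] = 1 − 6×26 / (5×24) = 1 − 156/120 ≈ -0.300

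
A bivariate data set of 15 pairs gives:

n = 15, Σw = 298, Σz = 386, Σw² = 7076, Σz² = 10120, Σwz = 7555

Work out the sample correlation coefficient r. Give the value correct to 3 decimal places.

-0.244

r = (nΣwz − ΣwΣz) / √[(nΣw² − (Σw)²)(nΣz² − (Σz)²)]
Numerator: 15×7555 − 298×386 = -1703
Denominator: √[(106140 − 88804)(151800 − 148996)] = √[17336 × 2804] = 6972.0975
r = -1703 / 6972.0975 ≈ -0.244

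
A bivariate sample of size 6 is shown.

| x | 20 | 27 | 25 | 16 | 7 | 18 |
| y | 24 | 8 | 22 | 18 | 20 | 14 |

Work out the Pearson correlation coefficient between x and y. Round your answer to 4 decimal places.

n = 6, Σx = 113, Σy = 106, Σx² = 2383, Σy² = 2044, Σxy = 1926
nΣxy − ΣxΣy = 11556 − 11978 = -422
nΣx² − (Σx)² = 14298 − 12769 = 1529; nΣy² − (Σy)² = 12264 − 11236 = 1028
r = -422 / √(1529 × 1028) = -422 / 1253.7193 ≈ -0.3366

-0.3366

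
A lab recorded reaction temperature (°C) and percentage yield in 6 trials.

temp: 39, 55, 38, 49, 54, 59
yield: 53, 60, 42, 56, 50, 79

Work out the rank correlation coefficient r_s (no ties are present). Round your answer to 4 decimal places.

0.8286

Rank temp: 2, 5, 1, 3, 4, 6
Rank yield: 3, 5, 1, 4, 2, 6
d = rank(temp) − rank(yield): -1, 0, 0, -1, 2, 0; Σd² = 6
ρ = 1 − 6Σd² / [n(n²−1)] = 1 − 6×6 / (6×35) = 1 − 36/210 ≈ 0.8286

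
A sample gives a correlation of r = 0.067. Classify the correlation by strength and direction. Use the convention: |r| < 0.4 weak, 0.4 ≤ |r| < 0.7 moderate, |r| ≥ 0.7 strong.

weak positive

r = 0.067 > 0 so the relationship is positive.
|r| = 0.067, which falls in the weak range.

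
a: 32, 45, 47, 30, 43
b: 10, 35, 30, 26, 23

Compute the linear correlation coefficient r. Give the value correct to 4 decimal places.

0.6387

n = 5, Σa = 197, Σb = 124, Σa² = 8007, Σb² = 3430, Σab = 5074
nΣab − ΣaΣb = 25370 − 24428 = 942
nΣa² − (Σa)² = 40035 − 38809 = 1226; nΣb² − (Σb)² = 17150 − 15376 = 1774
r = 942 / √(1226 × 1774) = 942 / 1474.7624 ≈ 0.6387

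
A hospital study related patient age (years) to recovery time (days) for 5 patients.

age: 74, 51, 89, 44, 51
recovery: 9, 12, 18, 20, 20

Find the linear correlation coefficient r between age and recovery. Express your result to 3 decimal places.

n = 5, Σx = 309, Σy = 79, Σx² = 20535, Σy² = 1349, Σxy = 4780
nΣxy − ΣxΣy = 23900 − 24411 = -511
nΣx² − (Σx)² = 102675 − 95481 = 7194; nΣy² − (Σy)² = 6745 − 6241 = 504
r = -511 / √(7194 × 504) = -511 / 1904.1471 ≈ -0.268

-0.268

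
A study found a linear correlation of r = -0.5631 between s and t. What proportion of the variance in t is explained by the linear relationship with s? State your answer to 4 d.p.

0.3171

r² = (-0.5631)² = 0.3171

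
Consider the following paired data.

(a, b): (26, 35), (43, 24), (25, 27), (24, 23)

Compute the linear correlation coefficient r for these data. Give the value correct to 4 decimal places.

n = 4, Σa = 118, Σb = 109, Σa² = 3726, Σb² = 3059, Σab = 3169
nΣab − ΣaΣb = 12676 − 12862 = -186
nΣa² − (Σa)² = 14904 − 13924 = 980; nΣb² − (Σb)² = 12236 − 11881 = 355
r = -186 / √(980 × 355) = -186 / 589.8305 ≈ -0.3153

-0.3153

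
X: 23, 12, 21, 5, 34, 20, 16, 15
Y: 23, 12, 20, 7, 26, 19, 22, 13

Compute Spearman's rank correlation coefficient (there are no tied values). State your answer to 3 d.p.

Rank X: 7, 2, 6, 1, 8, 5, 4, 3
Rank Y: 7, 2, 5, 1, 8, 4, 6, 3
d = rank(X) − rank(Y): 0, 0, 1, 0, 0, 1, -2, 0; Σd² = 6
ρ = 1 − 6Σd² / [n(n²−1)] = 1 − 6×6 / (8×63) = 1 − 36/504 ≈ 0.929

0.929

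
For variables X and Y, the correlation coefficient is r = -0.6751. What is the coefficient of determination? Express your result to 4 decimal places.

0.4558

r² = (-0.6751)² = 0.4558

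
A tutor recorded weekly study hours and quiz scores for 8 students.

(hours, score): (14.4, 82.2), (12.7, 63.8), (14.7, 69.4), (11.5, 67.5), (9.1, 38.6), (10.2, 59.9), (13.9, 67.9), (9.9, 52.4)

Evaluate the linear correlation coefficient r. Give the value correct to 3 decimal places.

n = 8, Σx = 96.4, Σy = 501.7, Σx² = 1195.06, Σy² = 32634.03, Σxy = 6215.18
nΣxy − ΣxΣy = 49721.44 − 48363.88 = 1357.56
nΣx² − (Σx)² = 9560.48 − 9292.96 = 267.52; nΣy² − (Σy)² = 261072.24 − 251702.89 = 9369.35
r = 1357.56 / √(267.52 × 9369.35) = 1357.56 / 1583.1893 ≈ 0.857

0.857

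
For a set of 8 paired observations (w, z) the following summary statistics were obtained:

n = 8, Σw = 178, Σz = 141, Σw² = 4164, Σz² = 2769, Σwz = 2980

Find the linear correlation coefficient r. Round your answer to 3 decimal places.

-0.654

r = (nΣwz − ΣwΣz) / √[(nΣw² − (Σw)²)(nΣz² − (Σz)²)]
Numerator: 8×2980 − 178×141 = -1258
Denominator: √[(33312 − 31684)(22152 − 19881)] = √[1628 × 2271] = 1922.8073
r = -1258 / 1922.8073 ≈ -0.654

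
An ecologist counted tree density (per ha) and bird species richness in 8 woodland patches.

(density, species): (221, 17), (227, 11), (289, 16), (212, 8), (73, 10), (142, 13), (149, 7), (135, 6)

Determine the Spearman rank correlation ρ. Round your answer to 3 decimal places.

Rank density: 6, 7, 8, 5, 1, 3, 4, 2
Rank species: 8, 5, 7, 3, 4, 6, 2, 1
d = rank(density) − rank(species): -2, 2, 1, 2, -3, -3, 2, 1; Σd² = 36
ρ = 1 − 6Σd² / [n(n²−1)] = 1 − 6×36 / (8×63) = 1 − 216/504 ≈ 0.571

0.571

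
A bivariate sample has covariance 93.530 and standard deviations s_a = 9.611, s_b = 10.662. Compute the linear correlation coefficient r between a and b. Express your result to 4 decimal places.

0.9127

r = Cov(a,b) / (s_a · s_b) = 93.530 / (9.611 × 10.662)
  = 93.530 / 102.4725 ≈ 0.9127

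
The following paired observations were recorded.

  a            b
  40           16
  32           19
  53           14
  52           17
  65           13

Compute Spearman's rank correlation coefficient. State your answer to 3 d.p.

Rank a: 2, 1, 4, 3, 5
Rank b: 3, 5, 2, 4, 1
d = rank(a) − rank(b): -1, -4, 2, -1, 4; Σd² = 38
ρ = 1 − 6Σd² / [n(n²−1)] = 1 − 6×38 / (5×24) = 1 − 228/120 ≈ -0.900

-0.900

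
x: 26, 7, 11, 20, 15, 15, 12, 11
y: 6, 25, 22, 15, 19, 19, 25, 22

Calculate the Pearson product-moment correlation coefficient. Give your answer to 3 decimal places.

-0.964

n = 8, Σx = 117, Σy = 153, Σx² = 1961, Σy² = 3201, Σxy = 1985
nΣxy − ΣxΣy = 15880 − 17901 = -2021
nΣx² − (Σx)² = 15688 − 13689 = 1999; nΣy² − (Σy)² = 25608 − 23409 = 2199
r = -2021 / √(1999 × 2199) = -2021 / 2096.6166 ≈ -0.964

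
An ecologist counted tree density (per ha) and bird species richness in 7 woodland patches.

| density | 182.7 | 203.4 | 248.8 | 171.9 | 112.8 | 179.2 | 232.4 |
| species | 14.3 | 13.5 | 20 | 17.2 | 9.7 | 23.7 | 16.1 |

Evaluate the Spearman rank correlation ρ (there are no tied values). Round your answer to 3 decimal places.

0.286

Rank density: 4, 5, 7, 2, 1, 3, 6
Rank species: 3, 2, 6, 5, 1, 7, 4
d = rank(density) − rank(species): 1, 3, 1, -3, 0, -4, 2; Σd² = 40
ρ = 1 − 6Σd² / [n(n²−1)] = 1 − 6×40 / (7×48) = 1 − 240/336 ≈ 0.286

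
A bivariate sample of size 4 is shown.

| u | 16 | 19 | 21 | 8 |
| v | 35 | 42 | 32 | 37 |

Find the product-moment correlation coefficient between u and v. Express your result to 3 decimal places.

-0.139

n = 4, Σu = 64, Σv = 146, Σu² = 1122, Σv² = 5382, Σuv = 2326
nΣuv − ΣuΣv = 9304 − 9344 = -40
nΣu² − (Σu)² = 4488 − 4096 = 392; nΣv² − (Σv)² = 21528 − 21316 = 212
r = -40 / √(392 × 212) = -40 / 288.2776 ≈ -0.139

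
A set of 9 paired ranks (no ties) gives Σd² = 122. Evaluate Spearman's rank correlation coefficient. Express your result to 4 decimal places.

-0.0167

ρ = 1 − 6Σd² / [n(n²−1)] = 1 − 6×122 / (9×80)
  = 1 − 732/720 = 1 − 1.01667 ≈ -0.0167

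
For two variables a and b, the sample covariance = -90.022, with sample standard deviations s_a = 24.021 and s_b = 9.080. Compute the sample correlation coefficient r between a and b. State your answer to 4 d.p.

-0.4127

r = Cov(a,b) / (s_a · s_b) = -90.022 / (24.021 × 9.080)
  = -90.022 / 218.1107 ≈ -0.4127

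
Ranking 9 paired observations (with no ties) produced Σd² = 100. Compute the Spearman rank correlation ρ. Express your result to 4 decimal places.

0.1667

ρ = 1 − 6Σd² / [n(n²−1)] = 1 − 6×100 / (9×80)
  = 1 − 600/720 = 1 − 0.83333 ≈ 0.1667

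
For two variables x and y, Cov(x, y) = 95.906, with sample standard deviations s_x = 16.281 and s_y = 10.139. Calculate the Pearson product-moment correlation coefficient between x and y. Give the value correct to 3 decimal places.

r = Cov(x,y) / (s_x · s_y) = 95.906 / (16.281 × 10.139)
  = 95.906 / 165.0731 ≈ 0.581

0.581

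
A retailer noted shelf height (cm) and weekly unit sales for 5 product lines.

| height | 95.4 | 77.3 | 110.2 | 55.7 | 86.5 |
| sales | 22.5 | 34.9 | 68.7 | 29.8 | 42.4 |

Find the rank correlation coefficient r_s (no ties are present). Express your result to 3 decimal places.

Rank height: 4, 2, 5, 1, 3
Rank sales: 1, 3, 5, 2, 4
d = rank(height) − rank(sales): 3, -1, 0, -1, -1; Σd² = 12
ρ = 1 − 6Σd² / [n(n²−1)] = 1 − 6×12 / (5×24) = 1 − 72/120 ≈ 0.400

0.400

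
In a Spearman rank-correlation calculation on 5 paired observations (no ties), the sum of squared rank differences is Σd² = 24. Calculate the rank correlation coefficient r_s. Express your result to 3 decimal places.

-0.200

ρ = 1 − 6Σd² / [n(n²−1)] = 1 − 6×24 / (5×24)
  = 1 − 144/120 = 1 − 1.2000 ≈ -0.200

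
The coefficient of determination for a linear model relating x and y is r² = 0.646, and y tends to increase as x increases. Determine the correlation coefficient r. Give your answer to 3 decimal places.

|r| = √0.646 = 0.804
The association is positive, so r = 0.804.

0.804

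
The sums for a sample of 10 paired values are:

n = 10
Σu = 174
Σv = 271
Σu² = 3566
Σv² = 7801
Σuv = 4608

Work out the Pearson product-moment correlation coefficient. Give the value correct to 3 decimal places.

r = (nΣuv − ΣuΣv) / √[(nΣu² − (Σu)²)(nΣv² − (Σv)²)]
Numerator: 10×4608 − 174×271 = -1074
Denominator: √[(35660 − 30276)(78010 − 73441)] = √[5384 × 4569] = 4959.7879
r = -1074 / 4959.7879 ≈ -0.217

-0.217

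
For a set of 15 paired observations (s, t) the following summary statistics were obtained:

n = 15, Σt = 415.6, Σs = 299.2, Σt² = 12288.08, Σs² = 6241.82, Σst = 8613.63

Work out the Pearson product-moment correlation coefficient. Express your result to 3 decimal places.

r = (nΣst − ΣsΣt) / √[(nΣs² − (Σs)²)(nΣt² − (Σt)²)]
Numerator: 15×8613.63 − 299.2×415.6 = 4856.93
Denominator: √[(93627.3 − 89520.64)(184321.2 − 172723.36)] = √[4106.66 × 11597.84] = 6901.3322
r = 4856.93 / 6901.3322 ≈ 0.704

0.704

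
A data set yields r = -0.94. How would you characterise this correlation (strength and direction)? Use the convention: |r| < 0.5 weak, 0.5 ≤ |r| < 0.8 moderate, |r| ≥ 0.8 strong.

strong negative

r = -0.94 < 0 so the relationship is negative.
|r| = 0.94, which falls in the strong range.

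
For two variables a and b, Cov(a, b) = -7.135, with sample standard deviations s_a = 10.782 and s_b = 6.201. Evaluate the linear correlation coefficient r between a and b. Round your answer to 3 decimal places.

-0.107

r = Cov(a,b) / (s_a · s_b) = -7.135 / (10.782 × 6.201)
  = -7.135 / 66.8592 ≈ -0.107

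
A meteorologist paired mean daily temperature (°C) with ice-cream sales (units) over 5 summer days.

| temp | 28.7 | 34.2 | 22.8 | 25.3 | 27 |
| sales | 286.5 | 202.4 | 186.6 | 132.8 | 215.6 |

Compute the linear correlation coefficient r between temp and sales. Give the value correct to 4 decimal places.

0.3370

n = 5, Σx = 138, Σy = 1023.9, Σx² = 3882.26, Σy² = 221986.77, Σxy = 28580.15
nΣxy − ΣxΣy = 142900.75 − 141298.2 = 1602.55
nΣx² − (Σx)² = 19411.3 − 19044 = 367.3; nΣy² − (Σy)² = 1109933.85 − 1048371.21 = 61562.64
r = 1602.55 / √(367.3 × 61562.64) = 1602.55 / 4755.2032 ≈ 0.3370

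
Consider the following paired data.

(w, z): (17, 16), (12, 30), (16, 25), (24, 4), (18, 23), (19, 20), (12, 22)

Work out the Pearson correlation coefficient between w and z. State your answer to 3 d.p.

-0.839

n = 7, Σw = 118, Σz = 140, Σw² = 2094, Σz² = 3210, Σwz = 2186
nΣwz − ΣwΣz = 15302 − 16520 = -1218
nΣw² − (Σw)² = 14658 − 13924 = 734; nΣz² − (Σz)² = 22470 − 19600 = 2870
r = -1218 / √(734 × 2870) = -1218 / 1451.4062 ≈ -0.839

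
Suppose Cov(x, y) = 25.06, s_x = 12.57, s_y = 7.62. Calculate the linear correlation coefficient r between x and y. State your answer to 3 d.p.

0.262

r = Cov(x,y) / (s_x · s_y) = 25.06 / (12.57 × 7.62)
  = 25.06 / 95.7834 ≈ 0.262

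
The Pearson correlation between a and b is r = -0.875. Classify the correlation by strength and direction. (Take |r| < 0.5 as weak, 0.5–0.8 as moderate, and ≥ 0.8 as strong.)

strong negative

r = -0.875 < 0 so the relationship is negative.
|r| = 0.875, which falls in the strong range.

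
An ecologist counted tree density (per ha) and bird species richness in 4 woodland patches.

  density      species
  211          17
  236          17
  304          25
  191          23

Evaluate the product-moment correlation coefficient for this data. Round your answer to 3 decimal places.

0.461

n = 4, Σx = 942, Σy = 82, Σx² = 229114, Σy² = 1732, Σxy = 19592
nΣxy − ΣxΣy = 78368 − 77244 = 1124
nΣx² − (Σx)² = 916456 − 887364 = 29092; nΣy² − (Σy)² = 6928 − 6724 = 204
r = 1124 / √(29092 × 204) = 1124 / 2436.1379 ≈ 0.461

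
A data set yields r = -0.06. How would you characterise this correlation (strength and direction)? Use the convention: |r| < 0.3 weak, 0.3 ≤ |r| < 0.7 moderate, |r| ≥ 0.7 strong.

weak negative

r = -0.06 < 0 so the relationship is negative.
|r| = 0.06, which falls in the weak range.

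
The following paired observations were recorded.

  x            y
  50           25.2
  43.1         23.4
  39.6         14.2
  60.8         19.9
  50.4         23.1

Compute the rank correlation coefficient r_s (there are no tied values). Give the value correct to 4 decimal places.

0.1000

Rank x: 3, 2, 1, 5, 4
Rank y: 5, 4, 1, 2, 3
d = rank(x) − rank(y): -2, -2, 0, 3, 1; Σd² = 18
ρ = 1 − 6Σd² / [n(n²−1)] = 1 − 6×18 / (5×24) = 1 − 108/120 ≈ 0.1000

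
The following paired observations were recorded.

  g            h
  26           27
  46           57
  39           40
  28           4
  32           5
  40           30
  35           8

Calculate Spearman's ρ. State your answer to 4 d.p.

0.7500

Rank g: 1, 7, 5, 2, 3, 6, 4
Rank h: 4, 7, 6, 1, 2, 5, 3
d = rank(g) − rank(h): -3, 0, -1, 1, 1, 1, 1; Σd² = 14
ρ = 1 − 6Σd² / [n(n²−1)] = 1 − 6×14 / (7×48) = 1 − 84/336 ≈ 0.7500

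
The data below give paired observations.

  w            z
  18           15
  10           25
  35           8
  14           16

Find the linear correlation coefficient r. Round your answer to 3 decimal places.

n = 4, Σw = 77, Σz = 64, Σw² = 1845, Σz² = 1170, Σwz = 1024
nΣwz − ΣwΣz = 4096 − 4928 = -832
nΣw² − (Σw)² = 7380 − 5929 = 1451; nΣz² − (Σz)² = 4680 − 4096 = 584
r = -832 / √(1451 × 584) = -832 / 920.5346 ≈ -0.904

-0.904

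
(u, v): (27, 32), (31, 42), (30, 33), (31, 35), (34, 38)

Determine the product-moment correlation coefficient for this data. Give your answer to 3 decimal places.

n = 5, Σu = 153, Σv = 180, Σu² = 4707, Σv² = 6546, Σuv = 5533
nΣuv − ΣuΣv = 27665 − 27540 = 125
nΣu² − (Σu)² = 23535 − 23409 = 126; nΣv² − (Σv)² = 32730 − 32400 = 330
r = 125 / √(126 × 330) = 125 / 203.9117 ≈ 0.613

0.613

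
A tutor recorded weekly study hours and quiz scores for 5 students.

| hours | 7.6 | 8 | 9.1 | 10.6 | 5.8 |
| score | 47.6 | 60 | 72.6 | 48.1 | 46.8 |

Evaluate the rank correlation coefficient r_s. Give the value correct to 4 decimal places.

Rank hours: 2, 3, 4, 5, 1
Rank score: 2, 4, 5, 3, 1
d = rank(hours) − rank(score): 0, -1, -1, 2, 0; Σd² = 6
ρ = 1 − 6Σd² / [n(n²−1)] = 1 − 6×6 / (5×24) = 1 − 36/120 ≈ 0.7000

0.7000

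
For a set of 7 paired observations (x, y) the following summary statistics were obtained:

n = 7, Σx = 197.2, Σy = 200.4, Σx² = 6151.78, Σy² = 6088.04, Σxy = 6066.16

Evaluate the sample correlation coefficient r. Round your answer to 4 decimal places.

r = (nΣxy − ΣxΣy) / √[(nΣx² − (Σx)²)(nΣy² − (Σy)²)]
Numerator: 7×6066.16 − 197.2×200.4 = 2944.24
Denominator: √[(43062.46 − 38887.84)(42616.28 − 40160.16)] = √[4174.62 × 2456.12] = 3202.0880
r = 2944.24 / 3202.0880 ≈ 0.9195

0.9195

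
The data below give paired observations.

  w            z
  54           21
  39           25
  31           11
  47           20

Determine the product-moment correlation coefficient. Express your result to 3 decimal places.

n = 4, Σw = 171, Σz = 77, Σw² = 7607, Σz² = 1587, Σwz = 3390
nΣwz − ΣwΣz = 13560 − 13167 = 393
nΣw² − (Σw)² = 30428 − 29241 = 1187; nΣz² − (Σz)² = 6348 − 5929 = 419
r = 393 / √(1187 × 419) = 393 / 705.2326 ≈ 0.557

0.557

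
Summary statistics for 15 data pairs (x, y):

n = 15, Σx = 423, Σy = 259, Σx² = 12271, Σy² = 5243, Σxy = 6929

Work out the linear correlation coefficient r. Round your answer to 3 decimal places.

r = (nΣxy − ΣxΣy) / √[(nΣx² − (Σx)²)(nΣy² − (Σy)²)]
Numerator: 15×6929 − 423×259 = -5622
Denominator: √[(184065 − 178929)(78645 − 67081)] = √[5136 × 11564] = 7706.6662
r = -5622 / 7706.6662 ≈ -0.729

-0.729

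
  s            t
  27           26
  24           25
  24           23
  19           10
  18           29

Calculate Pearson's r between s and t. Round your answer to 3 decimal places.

n = 5, Σs = 112, Σt = 113, Σs² = 2566, Σt² = 2771, Σst = 2566
nΣst − ΣsΣt = 12830 − 12656 = 174
nΣs² − (Σs)² = 12830 − 12544 = 286; nΣt² − (Σt)² = 13855 − 12769 = 1086
r = 174 / √(286 × 1086) = 174 / 557.3114 ≈ 0.312

0.312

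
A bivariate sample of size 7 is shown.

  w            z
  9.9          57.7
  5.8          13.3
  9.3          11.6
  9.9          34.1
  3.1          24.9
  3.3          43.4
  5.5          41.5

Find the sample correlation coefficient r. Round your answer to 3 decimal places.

n = 7, Σw = 46.8, Σz = 226.5, Σw² = 366.9, Σz² = 9029.37, Σwz = 1542.5
nΣwz − ΣwΣz = 10797.5 − 10600.2 = 197.3
nΣw² − (Σw)² = 2568.3 − 2190.24 = 378.06; nΣz² − (Σz)² = 63205.59 − 51302.25 = 11903.34
r = 197.3 / √(378.06 × 11903.34) = 197.3 / 2121.3620 ≈ 0.093

0.093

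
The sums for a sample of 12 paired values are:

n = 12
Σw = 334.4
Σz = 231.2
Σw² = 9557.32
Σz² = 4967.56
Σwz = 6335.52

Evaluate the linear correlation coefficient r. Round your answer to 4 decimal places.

r = (nΣwz − ΣwΣz) / √[(nΣw² − (Σw)²)(nΣz² − (Σz)²)]
Numerator: 12×6335.52 − 334.4×231.2 = -1287.04
Denominator: √[(114687.84 − 111823.36)(59610.72 − 53453.44)] = √[2864.48 × 6157.28] = 4199.6911
r = -1287.04 / 4199.6911 ≈ -0.3065

-0.3065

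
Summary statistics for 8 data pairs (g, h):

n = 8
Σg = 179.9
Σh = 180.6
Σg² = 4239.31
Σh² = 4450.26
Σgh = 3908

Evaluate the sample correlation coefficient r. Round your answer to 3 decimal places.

-0.570

r = (nΣgh − ΣgΣh) / √[(nΣg² − (Σg)²)(nΣh² − (Σh)²)]
Numerator: 8×3908 − 179.9×180.6 = -1225.94
Denominator: √[(33914.48 − 32364.01)(35602.08 − 32616.36)] = √[1550.47 × 2985.72] = 2151.5737
r = -1225.94 / 2151.5737 ≈ -0.570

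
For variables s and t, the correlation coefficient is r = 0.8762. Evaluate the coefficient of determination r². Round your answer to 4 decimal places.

0.7677

r² = (0.8762)² = 0.7677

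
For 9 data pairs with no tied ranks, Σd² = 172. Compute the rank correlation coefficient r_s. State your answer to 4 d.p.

ρ = 1 − 6Σd² / [n(n²−1)] = 1 − 6×172 / (9×80)
  = 1 − 1032/720 = 1 − 1.43333 ≈ -0.4333

-0.4333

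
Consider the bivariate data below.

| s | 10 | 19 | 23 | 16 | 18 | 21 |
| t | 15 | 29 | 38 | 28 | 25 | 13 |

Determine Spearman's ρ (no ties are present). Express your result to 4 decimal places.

0.3714

Rank s: 1, 4, 6, 2, 3, 5
Rank t: 2, 5, 6, 4, 3, 1
d = rank(s) − rank(t): -1, -1, 0, -2, 0, 4; Σd² = 22
ρ = 1 − 6Σd² / [n(n²−1)] = 1 − 6×22 / (6×35) = 1 − 132/210 ≈ 0.3714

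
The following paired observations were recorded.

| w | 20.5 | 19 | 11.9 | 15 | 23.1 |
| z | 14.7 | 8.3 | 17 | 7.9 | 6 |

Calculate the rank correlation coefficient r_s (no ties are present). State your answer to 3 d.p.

-0.600

Rank w: 4, 3, 1, 2, 5
Rank z: 4, 3, 5, 2, 1
d = rank(w) − rank(z): 0, 0, -4, 0, 4; Σd² = 32
ρ = 1 − 6Σd² / [n(n²−1)] = 1 − 6×32 / (5×24) = 1 − 192/120 ≈ -0.600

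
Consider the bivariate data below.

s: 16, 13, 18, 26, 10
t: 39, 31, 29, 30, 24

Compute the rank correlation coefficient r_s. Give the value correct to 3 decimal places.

Rank s: 3, 2, 4, 5, 1
Rank t: 5, 4, 2, 3, 1
d = rank(s) − rank(t): -2, -2, 2, 2, 0; Σd² = 16
ρ = 1 − 6Σd² / [n(n²−1)] = 1 − 6×16 / (5×24) = 1 − 96/120 ≈ 0.200

0.200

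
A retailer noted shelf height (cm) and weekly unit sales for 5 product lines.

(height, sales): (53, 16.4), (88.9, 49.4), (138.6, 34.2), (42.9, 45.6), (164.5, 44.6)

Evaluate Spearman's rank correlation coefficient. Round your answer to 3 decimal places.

Rank height: 2, 3, 4, 1, 5
Rank sales: 1, 5, 2, 4, 3
d = rank(height) − rank(sales): 1, -2, 2, -3, 2; Σd² = 22
ρ = 1 − 6Σd² / [n(n²−1)] = 1 − 6×22 / (5×24) = 1 − 132/120 ≈ -0.100

-0.100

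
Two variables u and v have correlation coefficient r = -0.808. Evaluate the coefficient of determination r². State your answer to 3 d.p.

0.653

r² = (-0.808)² = 0.653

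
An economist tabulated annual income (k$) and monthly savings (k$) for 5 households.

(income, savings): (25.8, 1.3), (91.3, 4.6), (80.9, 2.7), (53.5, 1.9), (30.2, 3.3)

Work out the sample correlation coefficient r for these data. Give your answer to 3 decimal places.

0.637

n = 5, Σx = 281.7, Σy = 13.8, Σx² = 19320.43, Σy² = 44.64, Σxy = 873.26
nΣxy − ΣxΣy = 4366.3 − 3887.46 = 478.84
nΣx² − (Σx)² = 96602.15 − 79354.89 = 17247.26; nΣy² − (Σy)² = 223.2 − 190.44 = 32.76
r = 478.84 / √(17247.26 × 32.76) = 478.84 / 751.6783 ≈ 0.637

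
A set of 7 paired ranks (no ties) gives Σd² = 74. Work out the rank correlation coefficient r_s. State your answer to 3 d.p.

ρ = 1 − 6Σd² / [n(n²−1)] = 1 − 6×74 / (7×48)
  = 1 − 444/336 = 1 − 1.3214 ≈ -0.321

-0.321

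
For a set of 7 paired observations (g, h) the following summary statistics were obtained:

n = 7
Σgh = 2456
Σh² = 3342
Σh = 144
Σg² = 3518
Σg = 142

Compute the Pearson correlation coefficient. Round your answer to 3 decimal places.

-0.945

r = (nΣgh − ΣgΣh) / √[(nΣg² − (Σg)²)(nΣh² − (Σh)²)]
Numerator: 7×2456 − 142×144 = -3256
Denominator: √[(24626 − 20164)(23394 − 20736)] = √[4462 × 2658] = 3443.8345
r = -3256 / 3443.8345 ≈ -0.945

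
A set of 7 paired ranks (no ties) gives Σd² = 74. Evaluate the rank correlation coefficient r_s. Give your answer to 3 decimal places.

-0.321

ρ = 1 − 6Σd² / [n(n²−1)] = 1 − 6×74 / (7×48)
  = 1 − 444/336 = 1 − 1.3214 ≈ -0.321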